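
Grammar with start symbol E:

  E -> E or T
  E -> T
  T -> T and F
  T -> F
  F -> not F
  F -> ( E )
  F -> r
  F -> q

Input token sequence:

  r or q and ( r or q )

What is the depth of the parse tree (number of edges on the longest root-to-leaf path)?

[E [E [T [F r]]] or [T [T [F q]] and [F ( [E [E [T [F r]]] or [T [F q]]] )]]]

7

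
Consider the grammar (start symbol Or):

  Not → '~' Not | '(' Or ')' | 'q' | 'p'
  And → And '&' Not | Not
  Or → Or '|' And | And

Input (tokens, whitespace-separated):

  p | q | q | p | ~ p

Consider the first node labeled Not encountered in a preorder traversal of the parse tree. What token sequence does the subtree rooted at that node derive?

[Or [Or [Or [Or [Or [And [Not p]]] | [And [Not q]]] | [And [Not q]]] | [And [Not p]]] | [And [Not ~ [Not p]]]]

p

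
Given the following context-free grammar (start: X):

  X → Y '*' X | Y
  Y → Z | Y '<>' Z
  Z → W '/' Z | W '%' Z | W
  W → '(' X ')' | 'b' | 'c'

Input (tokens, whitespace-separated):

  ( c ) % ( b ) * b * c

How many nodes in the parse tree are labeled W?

[X [Y [Z [W ( [X [Y [Z [W c]]]] )] % [Z [W ( [X [Y [Z [W b]]]] )]]]] * [X [Y [Z [W b]]] * [X [Y [Z [W c]]]]]]

6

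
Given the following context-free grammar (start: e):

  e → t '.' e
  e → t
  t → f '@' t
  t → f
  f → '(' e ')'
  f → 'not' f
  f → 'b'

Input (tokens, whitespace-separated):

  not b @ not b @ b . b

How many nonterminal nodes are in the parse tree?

[e [t [f not [f b]] @ [t [f not [f b]] @ [t [f b]]]] . [e [t [f b]]]]

12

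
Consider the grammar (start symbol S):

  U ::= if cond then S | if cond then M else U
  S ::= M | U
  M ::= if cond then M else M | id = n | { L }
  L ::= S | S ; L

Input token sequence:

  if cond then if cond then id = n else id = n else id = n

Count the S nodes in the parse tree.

1

[S [M if cond then [M if cond then [M id = n] else [M id = n]] else [M id = n]]]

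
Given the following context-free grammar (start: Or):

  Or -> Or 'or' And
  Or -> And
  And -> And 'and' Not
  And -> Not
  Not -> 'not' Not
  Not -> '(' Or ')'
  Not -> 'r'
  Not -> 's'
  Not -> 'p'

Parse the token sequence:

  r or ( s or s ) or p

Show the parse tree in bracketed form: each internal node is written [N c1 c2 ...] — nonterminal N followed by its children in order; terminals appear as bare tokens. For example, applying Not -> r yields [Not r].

Or
Or or And
Or or And or And
And or And or And
Not or And or And
r or And or And
r or Not or And
r or ( Or ) or And
r or ( Or or And ) or And
r or ( And or And ) or And
r or ( Not or And ) or And
r or ( s or And ) or And
r or ( s or Not ) or And
r or ( s or s ) or And
r or ( s or s ) or Not
r or ( s or s ) or p

[Or [Or [Or [And [Not r]]] or [And [Not ( [Or [Or [And [Not s]]] or [And [Not s]]] )]]] or [And [Not p]]]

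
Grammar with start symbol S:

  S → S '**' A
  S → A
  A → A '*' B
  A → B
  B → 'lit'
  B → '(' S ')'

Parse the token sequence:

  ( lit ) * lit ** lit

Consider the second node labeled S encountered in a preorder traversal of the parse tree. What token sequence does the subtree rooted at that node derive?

( lit ) * lit

[S [S [A [A [B ( [S [A [B lit]]] )]] * [B lit]]] ** [A [B lit]]]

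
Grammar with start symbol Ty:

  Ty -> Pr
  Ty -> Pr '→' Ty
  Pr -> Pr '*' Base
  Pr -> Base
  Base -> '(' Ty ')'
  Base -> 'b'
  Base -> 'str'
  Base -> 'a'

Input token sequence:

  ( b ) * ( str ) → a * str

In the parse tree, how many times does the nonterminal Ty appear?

[Ty [Pr [Pr [Base ( [Ty [Pr [Base b]]] )]] * [Base ( [Ty [Pr [Base str]]] )]] → [Ty [Pr [Pr [Base a]] * [Base str]]]]

4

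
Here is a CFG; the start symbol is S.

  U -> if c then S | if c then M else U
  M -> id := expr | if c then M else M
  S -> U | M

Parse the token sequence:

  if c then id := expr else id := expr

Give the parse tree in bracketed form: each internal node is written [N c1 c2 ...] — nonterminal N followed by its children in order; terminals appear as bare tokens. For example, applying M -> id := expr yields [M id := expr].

S
M
if c then M else M
if c then id := expr else M
if c then id := expr else id := expr

[S [M if c then [M id := expr] else [M id := expr]]]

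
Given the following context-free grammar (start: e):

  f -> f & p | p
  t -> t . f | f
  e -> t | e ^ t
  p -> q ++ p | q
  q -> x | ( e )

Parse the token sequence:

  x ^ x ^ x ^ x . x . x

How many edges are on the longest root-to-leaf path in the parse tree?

[e [e [e [e [t [f [p [q x]]]]] ^ [t [f [p [q x]]]]] ^ [t [f [p [q x]]]]] ^ [t [t [t [f [p [q x]]]] . [f [p [q x]]]] . [f [p [q x]]]]]

8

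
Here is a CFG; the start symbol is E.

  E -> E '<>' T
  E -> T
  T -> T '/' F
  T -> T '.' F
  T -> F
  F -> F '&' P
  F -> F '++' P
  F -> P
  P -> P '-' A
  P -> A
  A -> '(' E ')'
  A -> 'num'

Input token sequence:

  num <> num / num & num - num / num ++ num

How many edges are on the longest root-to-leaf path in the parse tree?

7

[E [E [T [F [P [A num]]]]] <> [T [T [T [F [P [A num]]]] / [F [F [P [A num]]] & [P [P [A num]] - [A num]]]] / [F [F [P [A num]]] ++ [P [A num]]]]]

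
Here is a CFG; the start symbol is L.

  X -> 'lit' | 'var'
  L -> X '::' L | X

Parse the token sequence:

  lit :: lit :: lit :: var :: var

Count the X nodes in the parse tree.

5

[L [X lit] :: [L [X lit] :: [L [X lit] :: [L [X var] :: [L [X var]]]]]]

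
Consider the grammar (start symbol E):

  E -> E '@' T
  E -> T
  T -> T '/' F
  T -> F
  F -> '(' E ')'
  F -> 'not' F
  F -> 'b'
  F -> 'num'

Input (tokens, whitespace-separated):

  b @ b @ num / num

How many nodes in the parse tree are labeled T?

[E [E [E [T [F b]]] @ [T [F b]]] @ [T [T [F num]] / [F num]]]

4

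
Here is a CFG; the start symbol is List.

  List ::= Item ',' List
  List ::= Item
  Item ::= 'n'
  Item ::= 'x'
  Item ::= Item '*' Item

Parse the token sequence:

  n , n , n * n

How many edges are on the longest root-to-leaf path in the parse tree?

[List [Item n] , [List [Item n] , [List [Item [Item n] * [Item n]]]]]

5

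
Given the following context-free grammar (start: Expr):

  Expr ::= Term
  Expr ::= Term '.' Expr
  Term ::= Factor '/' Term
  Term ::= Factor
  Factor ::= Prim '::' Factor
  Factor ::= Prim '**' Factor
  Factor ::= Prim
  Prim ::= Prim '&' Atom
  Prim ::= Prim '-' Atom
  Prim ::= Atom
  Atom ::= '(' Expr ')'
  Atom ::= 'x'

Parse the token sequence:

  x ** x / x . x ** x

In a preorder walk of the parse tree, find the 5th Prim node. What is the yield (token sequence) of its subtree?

x

[Expr [Term [Factor [Prim [Atom x]] ** [Factor [Prim [Atom x]]]] / [Term [Factor [Prim [Atom x]]]]] . [Expr [Term [Factor [Prim [Atom x]] ** [Factor [Prim [Atom x]]]]]]]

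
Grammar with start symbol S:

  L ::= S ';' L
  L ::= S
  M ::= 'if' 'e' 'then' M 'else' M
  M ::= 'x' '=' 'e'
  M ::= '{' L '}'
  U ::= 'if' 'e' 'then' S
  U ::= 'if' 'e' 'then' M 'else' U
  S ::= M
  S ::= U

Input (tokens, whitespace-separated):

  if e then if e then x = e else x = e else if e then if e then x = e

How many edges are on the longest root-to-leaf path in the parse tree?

7

[S [U if e then [M if e then [M x = e] else [M x = e]] else [U if e then [S [U if e then [S [M x = e]]]]]]]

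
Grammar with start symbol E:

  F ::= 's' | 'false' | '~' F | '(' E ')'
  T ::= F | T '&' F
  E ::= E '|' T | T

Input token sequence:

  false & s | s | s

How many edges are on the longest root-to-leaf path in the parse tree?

6

[E [E [E [T [T [F false]] & [F s]]] | [T [F s]]] | [T [F s]]]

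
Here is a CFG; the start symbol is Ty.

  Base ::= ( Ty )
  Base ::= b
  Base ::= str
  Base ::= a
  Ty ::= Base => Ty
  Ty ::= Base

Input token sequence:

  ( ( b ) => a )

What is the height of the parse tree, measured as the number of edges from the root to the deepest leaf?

6

[Ty [Base ( [Ty [Base ( [Ty [Base b]] )] => [Ty [Base a]]] )]]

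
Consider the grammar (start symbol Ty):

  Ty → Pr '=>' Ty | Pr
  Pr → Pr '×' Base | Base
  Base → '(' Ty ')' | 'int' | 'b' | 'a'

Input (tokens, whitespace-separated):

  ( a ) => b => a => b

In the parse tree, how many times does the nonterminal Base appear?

[Ty [Pr [Base ( [Ty [Pr [Base a]]] )]] => [Ty [Pr [Base b]] => [Ty [Pr [Base a]] => [Ty [Pr [Base b]]]]]]

5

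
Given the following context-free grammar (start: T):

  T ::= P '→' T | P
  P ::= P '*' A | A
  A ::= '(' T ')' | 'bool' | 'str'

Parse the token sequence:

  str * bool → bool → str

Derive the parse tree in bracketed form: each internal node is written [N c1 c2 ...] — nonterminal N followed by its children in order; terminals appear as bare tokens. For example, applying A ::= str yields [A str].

[T [P [P [A str]] * [A bool]] → [T [P [A bool]] → [T [P [A str]]]]]

T
P → T
P * A → T
A * A → T
str * A → T
str * bool → T
str * bool → P → T
str * bool → A → T
str * bool → bool → T
str * bool → bool → P
str * bool → bool → A
str * bool → bool → str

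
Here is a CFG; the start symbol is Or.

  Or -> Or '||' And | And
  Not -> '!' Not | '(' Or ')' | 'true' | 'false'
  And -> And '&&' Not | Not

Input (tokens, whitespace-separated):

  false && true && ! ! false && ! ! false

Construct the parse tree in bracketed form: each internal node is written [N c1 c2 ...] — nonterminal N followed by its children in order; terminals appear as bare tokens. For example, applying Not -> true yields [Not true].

Or
And
And && Not
And && Not && Not
And && Not && Not && Not
Not && Not && Not && Not
false && Not && Not && Not
false && true && Not && Not
false && true && ! Not && Not
false && true && ! ! Not && Not
false && true && ! ! false && Not
false && true && ! ! false && ! Not
false && true && ! ! false && ! ! Not
false && true && ! ! false && ! ! false

[Or [And [And [And [And [Not false]] && [Not true]] && [Not ! [Not ! [Not false]]]] && [Not ! [Not ! [Not false]]]]]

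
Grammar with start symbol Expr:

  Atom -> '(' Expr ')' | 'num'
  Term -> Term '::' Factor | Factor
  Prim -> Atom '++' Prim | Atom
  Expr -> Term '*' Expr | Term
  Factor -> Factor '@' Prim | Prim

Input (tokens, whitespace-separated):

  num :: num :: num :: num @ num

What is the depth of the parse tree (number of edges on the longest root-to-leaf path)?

[Expr [Term [Term [Term [Term [Factor [Prim [Atom num]]]] :: [Factor [Prim [Atom num]]]] :: [Factor [Prim [Atom num]]]] :: [Factor [Factor [Prim [Atom num]]] @ [Prim [Atom num]]]]]

8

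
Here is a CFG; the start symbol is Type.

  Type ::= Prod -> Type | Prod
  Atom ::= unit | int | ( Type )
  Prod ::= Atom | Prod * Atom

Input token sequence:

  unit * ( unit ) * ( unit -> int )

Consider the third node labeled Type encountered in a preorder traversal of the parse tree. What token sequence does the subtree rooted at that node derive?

[Type [Prod [Prod [Prod [Atom unit]] * [Atom ( [Type [Prod [Atom unit]]] )]] * [Atom ( [Type [Prod [Atom unit]] -> [Type [Prod [Atom int]]]] )]]]

unit -> int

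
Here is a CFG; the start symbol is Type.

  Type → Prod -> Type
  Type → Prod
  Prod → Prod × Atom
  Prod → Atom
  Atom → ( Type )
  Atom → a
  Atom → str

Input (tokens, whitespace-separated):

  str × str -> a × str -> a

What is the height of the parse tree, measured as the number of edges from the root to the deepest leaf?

5

[Type [Prod [Prod [Atom str]] × [Atom str]] -> [Type [Prod [Prod [Atom a]] × [Atom str]] -> [Type [Prod [Atom a]]]]]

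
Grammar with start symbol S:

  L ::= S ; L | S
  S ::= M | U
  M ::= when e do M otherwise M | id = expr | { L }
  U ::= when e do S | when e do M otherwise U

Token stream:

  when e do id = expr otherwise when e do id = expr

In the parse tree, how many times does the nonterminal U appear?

[S [U when e do [M id = expr] otherwise [U when e do [S [M id = expr]]]]]

2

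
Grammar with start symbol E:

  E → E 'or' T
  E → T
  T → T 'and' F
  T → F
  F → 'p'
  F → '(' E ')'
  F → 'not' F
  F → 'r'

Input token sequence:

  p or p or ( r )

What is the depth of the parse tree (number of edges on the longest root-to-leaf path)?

6

[E [E [E [T [F p]]] or [T [F p]]] or [T [F ( [E [T [F r]]] )]]]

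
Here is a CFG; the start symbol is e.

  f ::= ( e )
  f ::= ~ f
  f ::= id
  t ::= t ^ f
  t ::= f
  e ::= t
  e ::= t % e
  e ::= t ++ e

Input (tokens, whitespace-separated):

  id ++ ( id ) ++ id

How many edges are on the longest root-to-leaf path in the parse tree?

[e [t [f id]] ++ [e [t [f ( [e [t [f id]]] )]] ++ [e [t [f id]]]]]

7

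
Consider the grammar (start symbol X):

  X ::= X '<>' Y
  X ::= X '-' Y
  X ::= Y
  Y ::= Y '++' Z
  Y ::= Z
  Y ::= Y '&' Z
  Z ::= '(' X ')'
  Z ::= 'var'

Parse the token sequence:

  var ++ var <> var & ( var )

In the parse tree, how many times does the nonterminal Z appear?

[X [X [Y [Y [Z var]] ++ [Z var]]] <> [Y [Y [Z var]] & [Z ( [X [Y [Z var]]] )]]]

5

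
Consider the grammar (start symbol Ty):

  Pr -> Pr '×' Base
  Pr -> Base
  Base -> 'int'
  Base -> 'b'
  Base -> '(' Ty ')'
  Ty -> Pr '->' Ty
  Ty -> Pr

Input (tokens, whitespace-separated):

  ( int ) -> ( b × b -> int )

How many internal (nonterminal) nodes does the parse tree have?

17

[Ty [Pr [Base ( [Ty [Pr [Base int]]] )]] -> [Ty [Pr [Base ( [Ty [Pr [Pr [Base b]] × [Base b]] -> [Ty [Pr [Base int]]]] )]]]]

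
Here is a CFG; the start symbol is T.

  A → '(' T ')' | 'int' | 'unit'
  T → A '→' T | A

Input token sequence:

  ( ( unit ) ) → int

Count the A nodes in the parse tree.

4

[T [A ( [T [A ( [T [A unit]] )]] )] → [T [A int]]]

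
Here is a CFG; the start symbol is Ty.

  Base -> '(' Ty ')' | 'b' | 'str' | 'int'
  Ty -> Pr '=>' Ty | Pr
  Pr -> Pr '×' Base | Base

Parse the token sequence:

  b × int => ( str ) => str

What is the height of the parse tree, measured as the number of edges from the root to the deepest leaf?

7

[Ty [Pr [Pr [Base b]] × [Base int]] => [Ty [Pr [Base ( [Ty [Pr [Base str]]] )]] => [Ty [Pr [Base str]]]]]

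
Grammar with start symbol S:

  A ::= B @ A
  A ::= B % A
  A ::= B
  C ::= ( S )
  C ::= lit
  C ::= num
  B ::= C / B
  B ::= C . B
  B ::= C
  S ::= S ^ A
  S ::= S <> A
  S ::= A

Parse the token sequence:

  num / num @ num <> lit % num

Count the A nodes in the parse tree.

[S [S [A [B [C num] / [B [C num]]] @ [A [B [C num]]]]] <> [A [B [C lit]] % [A [B [C num]]]]]

4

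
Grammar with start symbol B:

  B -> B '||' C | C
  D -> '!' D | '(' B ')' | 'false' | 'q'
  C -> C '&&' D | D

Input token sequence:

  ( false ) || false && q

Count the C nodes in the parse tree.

4

[B [B [C [D ( [B [C [D false]]] )]]] || [C [C [D false]] && [D q]]]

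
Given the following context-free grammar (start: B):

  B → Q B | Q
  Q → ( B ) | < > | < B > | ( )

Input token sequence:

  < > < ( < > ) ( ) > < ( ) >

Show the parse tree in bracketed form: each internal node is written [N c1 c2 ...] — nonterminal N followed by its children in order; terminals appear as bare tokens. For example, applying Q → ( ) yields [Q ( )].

B
Q B
< > B
< > Q B
< > < B > B
< > < Q B > B
< > < ( B ) B > B
< > < ( Q ) B > B
< > < ( < > ) B > B
< > < ( < > ) Q > B
< > < ( < > ) ( ) > B
< > < ( < > ) ( ) > Q
< > < ( < > ) ( ) > < B >
< > < ( < > ) ( ) > < Q >
< > < ( < > ) ( ) > < ( ) >

[B [Q < >] [B [Q < [B [Q ( [B [Q < >]] )] [B [Q ( )]]] >] [B [Q < [B [Q ( )]] >]]]]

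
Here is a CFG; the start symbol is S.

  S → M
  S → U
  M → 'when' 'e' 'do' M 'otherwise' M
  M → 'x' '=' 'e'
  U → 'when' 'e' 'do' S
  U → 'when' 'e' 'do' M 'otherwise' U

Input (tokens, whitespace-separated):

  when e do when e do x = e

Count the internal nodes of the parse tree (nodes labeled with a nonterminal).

6

[S [U when e do [S [U when e do [S [M x = e]]]]]]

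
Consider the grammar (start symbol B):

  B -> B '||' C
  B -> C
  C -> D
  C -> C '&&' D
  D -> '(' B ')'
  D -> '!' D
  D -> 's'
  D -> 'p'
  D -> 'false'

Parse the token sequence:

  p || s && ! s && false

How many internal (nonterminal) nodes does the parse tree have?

[B [B [C [D p]]] || [C [C [C [D s]] && [D ! [D s]]] && [D false]]]

11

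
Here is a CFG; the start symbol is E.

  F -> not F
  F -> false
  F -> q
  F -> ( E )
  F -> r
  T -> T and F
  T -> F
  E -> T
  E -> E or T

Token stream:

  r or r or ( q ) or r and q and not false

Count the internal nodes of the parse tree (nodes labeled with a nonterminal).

[E [E [E [E [T [F r]]] or [T [F r]]] or [T [F ( [E [T [F q]]] )]]] or [T [T [T [F r]] and [F q]] and [F not [F false]]]]

20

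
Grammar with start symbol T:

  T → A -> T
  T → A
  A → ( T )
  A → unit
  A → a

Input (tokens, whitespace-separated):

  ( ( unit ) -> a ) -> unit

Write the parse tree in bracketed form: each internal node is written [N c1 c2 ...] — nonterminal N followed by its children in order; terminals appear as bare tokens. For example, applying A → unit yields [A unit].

T
A -> T
( T ) -> T
( A -> T ) -> T
( ( T ) -> T ) -> T
( ( A ) -> T ) -> T
( ( unit ) -> T ) -> T
( ( unit ) -> A ) -> T
( ( unit ) -> a ) -> T
( ( unit ) -> a ) -> A
( ( unit ) -> a ) -> unit

[T [A ( [T [A ( [T [A unit]] )] -> [T [A a]]] )] -> [T [A unit]]]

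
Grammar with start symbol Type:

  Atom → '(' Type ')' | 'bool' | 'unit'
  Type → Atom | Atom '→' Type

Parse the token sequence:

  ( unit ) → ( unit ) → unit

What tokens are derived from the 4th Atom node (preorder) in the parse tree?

[Type [Atom ( [Type [Atom unit]] )] → [Type [Atom ( [Type [Atom unit]] )] → [Type [Atom unit]]]]

unit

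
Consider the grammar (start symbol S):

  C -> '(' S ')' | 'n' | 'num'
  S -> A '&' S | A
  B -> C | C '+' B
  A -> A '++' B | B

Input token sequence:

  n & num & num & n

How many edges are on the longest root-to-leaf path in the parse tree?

[S [A [B [C n]]] & [S [A [B [C num]]] & [S [A [B [C num]]] & [S [A [B [C n]]]]]]]

7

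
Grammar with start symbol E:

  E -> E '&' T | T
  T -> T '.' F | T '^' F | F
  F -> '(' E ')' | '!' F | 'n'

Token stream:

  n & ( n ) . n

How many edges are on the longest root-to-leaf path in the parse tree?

7

[E [E [T [F n]]] & [T [T [F ( [E [T [F n]]] )]] . [F n]]]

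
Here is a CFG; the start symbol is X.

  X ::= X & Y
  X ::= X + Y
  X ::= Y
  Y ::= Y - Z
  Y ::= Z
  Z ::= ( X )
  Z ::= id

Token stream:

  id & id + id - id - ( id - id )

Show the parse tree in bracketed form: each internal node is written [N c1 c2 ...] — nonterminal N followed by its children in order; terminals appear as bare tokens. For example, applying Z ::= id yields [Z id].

[X [X [X [Y [Z id]]] & [Y [Z id]]] + [Y [Y [Y [Z id]] - [Z id]] - [Z ( [X [Y [Y [Z id]] - [Z id]]] )]]]

X
X + Y
X & Y + Y
Y & Y + Y
Z & Y + Y
id & Y + Y
id & Z + Y
id & id + Y
id & id + Y - Z
id & id + Y - Z - Z
id & id + Z - Z - Z
id & id + id - Z - Z
id & id + id - id - Z
id & id + id - id - ( X )
id & id + id - id - ( Y )
id & id + id - id - ( Y - Z )
id & id + id - id - ( Z - Z )
id & id + id - id - ( id - Z )
id & id + id - id - ( id - id )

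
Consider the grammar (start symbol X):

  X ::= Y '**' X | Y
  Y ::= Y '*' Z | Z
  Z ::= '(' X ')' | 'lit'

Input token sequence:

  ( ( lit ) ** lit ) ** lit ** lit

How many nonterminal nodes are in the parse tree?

18

[X [Y [Z ( [X [Y [Z ( [X [Y [Z lit]]] )]] ** [X [Y [Z lit]]]] )]] ** [X [Y [Z lit]] ** [X [Y [Z lit]]]]]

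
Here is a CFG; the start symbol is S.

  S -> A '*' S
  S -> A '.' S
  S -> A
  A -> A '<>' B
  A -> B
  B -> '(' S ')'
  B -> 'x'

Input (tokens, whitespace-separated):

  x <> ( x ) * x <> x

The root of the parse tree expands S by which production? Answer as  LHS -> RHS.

S -> A '*' S

[S [A [A [B x]] <> [B ( [S [A [B x]]] )]] * [S [A [A [B x]] <> [B x]]]]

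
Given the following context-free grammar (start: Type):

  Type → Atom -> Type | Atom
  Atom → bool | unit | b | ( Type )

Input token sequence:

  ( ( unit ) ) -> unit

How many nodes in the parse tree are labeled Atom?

4

[Type [Atom ( [Type [Atom ( [Type [Atom unit]] )]] )] -> [Type [Atom unit]]]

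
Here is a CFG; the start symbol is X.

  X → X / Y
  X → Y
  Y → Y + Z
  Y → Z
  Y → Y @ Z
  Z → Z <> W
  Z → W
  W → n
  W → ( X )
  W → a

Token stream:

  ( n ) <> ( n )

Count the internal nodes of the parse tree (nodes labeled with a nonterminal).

14

[X [Y [Z [Z [W ( [X [Y [Z [W n]]]] )]] <> [W ( [X [Y [Z [W n]]]] )]]]]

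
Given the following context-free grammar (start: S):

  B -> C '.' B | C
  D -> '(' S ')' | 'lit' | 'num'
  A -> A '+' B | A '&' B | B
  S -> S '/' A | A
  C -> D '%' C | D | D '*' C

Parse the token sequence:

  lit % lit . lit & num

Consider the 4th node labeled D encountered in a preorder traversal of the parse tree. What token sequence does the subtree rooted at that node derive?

[S [A [A [B [C [D lit] % [C [D lit]]] . [B [C [D lit]]]]] & [B [C [D num]]]]]

num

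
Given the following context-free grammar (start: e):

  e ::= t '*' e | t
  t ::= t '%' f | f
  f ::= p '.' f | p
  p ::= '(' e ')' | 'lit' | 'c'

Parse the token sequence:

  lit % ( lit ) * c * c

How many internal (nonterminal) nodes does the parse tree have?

[e [t [t [f [p lit]]] % [f [p ( [e [t [f [p lit]]]] )]]] * [e [t [f [p c]]] * [e [t [f [p c]]]]]]

19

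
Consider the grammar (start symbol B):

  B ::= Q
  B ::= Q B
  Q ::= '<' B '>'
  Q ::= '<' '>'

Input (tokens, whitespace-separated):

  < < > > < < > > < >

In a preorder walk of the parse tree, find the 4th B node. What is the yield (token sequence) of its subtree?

[B [Q < [B [Q < >]] >] [B [Q < [B [Q < >]] >] [B [Q < >]]]]

< >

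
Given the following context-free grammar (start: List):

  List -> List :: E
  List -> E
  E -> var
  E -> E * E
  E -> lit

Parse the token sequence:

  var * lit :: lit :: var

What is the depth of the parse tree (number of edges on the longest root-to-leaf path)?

5

[List [List [List [E [E var] * [E lit]]] :: [E lit]] :: [E var]]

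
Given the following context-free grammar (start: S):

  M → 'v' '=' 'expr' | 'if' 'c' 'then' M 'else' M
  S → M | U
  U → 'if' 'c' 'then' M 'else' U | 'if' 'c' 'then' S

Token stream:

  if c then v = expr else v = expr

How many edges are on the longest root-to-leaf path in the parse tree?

3

[S [M if c then [M v = expr] else [M v = expr]]]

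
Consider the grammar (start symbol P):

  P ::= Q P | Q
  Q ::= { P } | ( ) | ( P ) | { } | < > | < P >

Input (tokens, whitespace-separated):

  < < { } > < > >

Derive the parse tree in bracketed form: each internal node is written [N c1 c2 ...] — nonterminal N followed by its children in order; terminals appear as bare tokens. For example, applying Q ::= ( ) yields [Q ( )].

[P [Q < [P [Q < [P [Q { }]] >] [P [Q < >]]] >]]

P
Q
< P >
< Q P >
< < P > P >
< < Q > P >
< < { } > P >
< < { } > Q >
< < { } > < > >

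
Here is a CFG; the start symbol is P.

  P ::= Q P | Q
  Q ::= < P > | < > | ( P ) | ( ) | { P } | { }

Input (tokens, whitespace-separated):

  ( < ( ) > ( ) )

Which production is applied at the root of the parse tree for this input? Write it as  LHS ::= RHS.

[P [Q ( [P [Q < [P [Q ( )]] >] [P [Q ( )]]] )]]

P ::= Q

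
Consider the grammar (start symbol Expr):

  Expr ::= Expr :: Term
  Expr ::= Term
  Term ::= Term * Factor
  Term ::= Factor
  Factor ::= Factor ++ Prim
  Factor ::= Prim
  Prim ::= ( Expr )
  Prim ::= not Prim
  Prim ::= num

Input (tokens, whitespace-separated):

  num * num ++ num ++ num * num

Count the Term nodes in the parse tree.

3

[Expr [Term [Term [Term [Factor [Prim num]]] * [Factor [Factor [Factor [Prim num]] ++ [Prim num]] ++ [Prim num]]] * [Factor [Prim num]]]]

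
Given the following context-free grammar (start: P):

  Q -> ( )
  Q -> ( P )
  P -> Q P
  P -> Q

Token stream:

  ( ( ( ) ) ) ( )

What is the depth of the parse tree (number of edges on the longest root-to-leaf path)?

6

[P [Q ( [P [Q ( [P [Q ( )]] )]] )] [P [Q ( )]]]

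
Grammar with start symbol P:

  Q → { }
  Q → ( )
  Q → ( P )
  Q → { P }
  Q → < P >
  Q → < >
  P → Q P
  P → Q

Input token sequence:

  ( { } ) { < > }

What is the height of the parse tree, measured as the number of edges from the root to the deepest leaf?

5

[P [Q ( [P [Q { }]] )] [P [Q { [P [Q < >]] }]]]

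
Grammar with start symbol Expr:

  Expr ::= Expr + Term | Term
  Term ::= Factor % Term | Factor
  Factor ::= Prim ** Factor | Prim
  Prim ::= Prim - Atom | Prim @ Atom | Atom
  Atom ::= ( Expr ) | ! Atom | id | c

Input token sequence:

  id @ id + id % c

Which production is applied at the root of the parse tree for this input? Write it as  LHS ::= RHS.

Expr ::= Expr + Term

[Expr [Expr [Term [Factor [Prim [Prim [Atom id]] @ [Atom id]]]]] + [Term [Factor [Prim [Atom id]]] % [Term [Factor [Prim [Atom c]]]]]]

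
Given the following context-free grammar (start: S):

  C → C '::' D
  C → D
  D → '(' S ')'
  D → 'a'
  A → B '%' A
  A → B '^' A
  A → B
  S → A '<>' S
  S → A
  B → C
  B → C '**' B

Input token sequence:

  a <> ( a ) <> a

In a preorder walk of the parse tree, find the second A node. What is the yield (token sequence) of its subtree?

[S [A [B [C [D a]]]] <> [S [A [B [C [D ( [S [A [B [C [D a]]]]] )]]]] <> [S [A [B [C [D a]]]]]]]

( a )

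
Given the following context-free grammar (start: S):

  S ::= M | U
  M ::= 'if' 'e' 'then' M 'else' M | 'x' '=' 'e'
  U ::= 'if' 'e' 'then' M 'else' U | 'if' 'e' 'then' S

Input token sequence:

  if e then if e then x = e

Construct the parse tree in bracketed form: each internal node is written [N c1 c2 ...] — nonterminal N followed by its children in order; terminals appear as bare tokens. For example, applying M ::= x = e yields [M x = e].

S
U
if e then S
if e then U
if e then if e then S
if e then if e then M
if e then if e then x = e

[S [U if e then [S [U if e then [S [M x = e]]]]]]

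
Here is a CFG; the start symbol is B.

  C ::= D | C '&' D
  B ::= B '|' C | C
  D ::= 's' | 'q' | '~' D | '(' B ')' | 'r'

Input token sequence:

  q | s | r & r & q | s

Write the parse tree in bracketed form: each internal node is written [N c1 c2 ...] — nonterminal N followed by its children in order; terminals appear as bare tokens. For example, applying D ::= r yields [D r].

B
B | C
B | C | C
B | C | C | C
C | C | C | C
D | C | C | C
q | C | C | C
q | D | C | C
q | s | C | C
q | s | C & D | C
q | s | C & D & D | C
q | s | D & D & D | C
q | s | r & D & D | C
q | s | r & r & D | C
q | s | r & r & q | C
q | s | r & r & q | D
q | s | r & r & q | s

[B [B [B [B [C [D q]]] | [C [D s]]] | [C [C [C [D r]] & [D r]] & [D q]]] | [C [D s]]]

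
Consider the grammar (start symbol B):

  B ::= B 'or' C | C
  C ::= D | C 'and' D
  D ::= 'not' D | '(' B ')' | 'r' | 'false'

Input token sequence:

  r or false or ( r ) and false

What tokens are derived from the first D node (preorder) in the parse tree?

r

[B [B [B [C [D r]]] or [C [D false]]] or [C [C [D ( [B [C [D r]]] )]] and [D false]]]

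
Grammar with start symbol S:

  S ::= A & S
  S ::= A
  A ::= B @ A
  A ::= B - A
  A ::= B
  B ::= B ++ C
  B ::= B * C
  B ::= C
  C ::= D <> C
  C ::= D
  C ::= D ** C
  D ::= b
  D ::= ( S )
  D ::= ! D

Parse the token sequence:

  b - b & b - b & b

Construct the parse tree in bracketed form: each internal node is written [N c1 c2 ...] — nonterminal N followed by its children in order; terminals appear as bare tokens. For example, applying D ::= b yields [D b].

[S [A [B [C [D b]]] - [A [B [C [D b]]]]] & [S [A [B [C [D b]]] - [A [B [C [D b]]]]] & [S [A [B [C [D b]]]]]]]

S
A & S
B - A & S
C - A & S
D - A & S
b - A & S
b - B & S
b - C & S
b - D & S
b - b & S
b - b & A & S
b - b & B - A & S
b - b & C - A & S
b - b & D - A & S
b - b & b - A & S
b - b & b - B & S
b - b & b - C & S
b - b & b - D & S
b - b & b - b & S
b - b & b - b & A
b - b & b - b & B
b - b & b - b & C
b - b & b - b & D
b - b & b - b & b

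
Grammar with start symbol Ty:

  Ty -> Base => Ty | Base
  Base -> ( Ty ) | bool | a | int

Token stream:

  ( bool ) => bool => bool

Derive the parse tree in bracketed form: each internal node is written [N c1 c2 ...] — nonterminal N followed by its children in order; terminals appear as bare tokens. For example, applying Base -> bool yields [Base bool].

[Ty [Base ( [Ty [Base bool]] )] => [Ty [Base bool] => [Ty [Base bool]]]]

Ty
Base => Ty
( Ty ) => Ty
( Base ) => Ty
( bool ) => Ty
( bool ) => Base => Ty
( bool ) => bool => Ty
( bool ) => bool => Base
( bool ) => bool => bool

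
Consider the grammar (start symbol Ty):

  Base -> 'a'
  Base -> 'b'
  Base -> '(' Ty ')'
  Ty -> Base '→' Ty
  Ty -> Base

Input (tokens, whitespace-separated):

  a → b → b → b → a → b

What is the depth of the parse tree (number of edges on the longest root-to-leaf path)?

7

[Ty [Base a] → [Ty [Base b] → [Ty [Base b] → [Ty [Base b] → [Ty [Base a] → [Ty [Base b]]]]]]]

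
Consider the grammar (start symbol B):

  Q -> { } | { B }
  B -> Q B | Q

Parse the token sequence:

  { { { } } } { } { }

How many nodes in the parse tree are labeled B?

[B [Q { [B [Q { [B [Q { }]] }]] }] [B [Q { }] [B [Q { }]]]]

5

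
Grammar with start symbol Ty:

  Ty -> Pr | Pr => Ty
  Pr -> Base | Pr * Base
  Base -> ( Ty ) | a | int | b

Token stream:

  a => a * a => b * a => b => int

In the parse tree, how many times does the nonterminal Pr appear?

[Ty [Pr [Base a]] => [Ty [Pr [Pr [Base a]] * [Base a]] => [Ty [Pr [Pr [Base b]] * [Base a]] => [Ty [Pr [Base b]] => [Ty [Pr [Base int]]]]]]]

7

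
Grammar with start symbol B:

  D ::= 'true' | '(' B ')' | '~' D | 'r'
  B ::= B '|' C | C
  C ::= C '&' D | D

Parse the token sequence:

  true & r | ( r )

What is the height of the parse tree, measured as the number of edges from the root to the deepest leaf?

6

[B [B [C [C [D true]] & [D r]]] | [C [D ( [B [C [D r]]] )]]]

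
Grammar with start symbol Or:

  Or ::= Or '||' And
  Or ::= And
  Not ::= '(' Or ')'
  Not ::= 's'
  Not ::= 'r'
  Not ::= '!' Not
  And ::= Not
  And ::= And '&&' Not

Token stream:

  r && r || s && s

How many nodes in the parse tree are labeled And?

[Or [Or [And [And [Not r]] && [Not r]]] || [And [And [Not s]] && [Not s]]]

4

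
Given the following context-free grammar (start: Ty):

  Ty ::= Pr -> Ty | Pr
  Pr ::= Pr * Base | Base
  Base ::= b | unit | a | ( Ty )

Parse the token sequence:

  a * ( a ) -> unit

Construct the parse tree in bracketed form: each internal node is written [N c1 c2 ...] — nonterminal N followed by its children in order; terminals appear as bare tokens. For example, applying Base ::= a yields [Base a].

[Ty [Pr [Pr [Base a]] * [Base ( [Ty [Pr [Base a]]] )]] -> [Ty [Pr [Base unit]]]]

Ty
Pr -> Ty
Pr * Base -> Ty
Base * Base -> Ty
a * Base -> Ty
a * ( Ty ) -> Ty
a * ( Pr ) -> Ty
a * ( Base ) -> Ty
a * ( a ) -> Ty
a * ( a ) -> Pr
a * ( a ) -> Base
a * ( a ) -> unit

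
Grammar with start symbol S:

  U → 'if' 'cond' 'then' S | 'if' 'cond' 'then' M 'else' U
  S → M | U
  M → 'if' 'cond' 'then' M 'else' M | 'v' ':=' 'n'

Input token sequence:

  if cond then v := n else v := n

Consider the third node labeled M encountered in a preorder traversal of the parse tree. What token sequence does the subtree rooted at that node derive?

v := n

[S [M if cond then [M v := n] else [M v := n]]]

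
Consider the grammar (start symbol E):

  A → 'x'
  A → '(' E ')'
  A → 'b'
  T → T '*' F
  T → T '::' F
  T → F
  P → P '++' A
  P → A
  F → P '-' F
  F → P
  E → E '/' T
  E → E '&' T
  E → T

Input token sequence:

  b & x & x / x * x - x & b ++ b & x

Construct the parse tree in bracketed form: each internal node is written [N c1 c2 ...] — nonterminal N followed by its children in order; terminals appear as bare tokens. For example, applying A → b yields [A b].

[E [E [E [E [E [E [T [F [P [A b]]]]] & [T [F [P [A x]]]]] & [T [F [P [A x]]]]] / [T [T [F [P [A x]]]] * [F [P [A x]] - [F [P [A x]]]]]] & [T [F [P [P [A b]] ++ [A b]]]]] & [T [F [P [A x]]]]]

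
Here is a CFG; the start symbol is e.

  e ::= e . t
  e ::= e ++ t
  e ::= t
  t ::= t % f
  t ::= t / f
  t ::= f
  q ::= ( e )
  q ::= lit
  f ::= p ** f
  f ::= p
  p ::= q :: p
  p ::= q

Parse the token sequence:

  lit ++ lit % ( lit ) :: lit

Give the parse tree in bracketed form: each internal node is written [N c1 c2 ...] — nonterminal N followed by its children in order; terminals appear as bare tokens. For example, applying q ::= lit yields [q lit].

[e [e [t [f [p [q lit]]]]] ++ [t [t [f [p [q lit]]]] % [f [p [q ( [e [t [f [p [q lit]]]]] )] :: [p [q lit]]]]]]

e
e ++ t
t ++ t
f ++ t
p ++ t
q ++ t
lit ++ t
lit ++ t % f
lit ++ f % f
lit ++ p % f
lit ++ q % f
lit ++ lit % f
lit ++ lit % p
lit ++ lit % q :: p
lit ++ lit % ( e ) :: p
lit ++ lit % ( t ) :: p
lit ++ lit % ( f ) :: p
lit ++ lit % ( p ) :: p
lit ++ lit % ( q ) :: p
lit ++ lit % ( lit ) :: p
lit ++ lit % ( lit ) :: q
lit ++ lit % ( lit ) :: lit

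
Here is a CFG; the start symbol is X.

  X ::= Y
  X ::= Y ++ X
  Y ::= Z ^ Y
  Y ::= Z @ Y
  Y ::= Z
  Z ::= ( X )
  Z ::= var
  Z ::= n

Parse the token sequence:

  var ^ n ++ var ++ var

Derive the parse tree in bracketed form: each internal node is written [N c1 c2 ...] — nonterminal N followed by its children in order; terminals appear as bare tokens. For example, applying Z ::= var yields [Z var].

X
Y ++ X
Z ^ Y ++ X
var ^ Y ++ X
var ^ Z ++ X
var ^ n ++ X
var ^ n ++ Y ++ X
var ^ n ++ Z ++ X
var ^ n ++ var ++ X
var ^ n ++ var ++ Y
var ^ n ++ var ++ Z
var ^ n ++ var ++ var

[X [Y [Z var] ^ [Y [Z n]]] ++ [X [Y [Z var]] ++ [X [Y [Z var]]]]]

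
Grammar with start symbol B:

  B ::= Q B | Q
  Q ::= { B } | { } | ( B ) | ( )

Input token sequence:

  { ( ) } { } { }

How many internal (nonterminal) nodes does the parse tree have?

8

[B [Q { [B [Q ( )]] }] [B [Q { }] [B [Q { }]]]]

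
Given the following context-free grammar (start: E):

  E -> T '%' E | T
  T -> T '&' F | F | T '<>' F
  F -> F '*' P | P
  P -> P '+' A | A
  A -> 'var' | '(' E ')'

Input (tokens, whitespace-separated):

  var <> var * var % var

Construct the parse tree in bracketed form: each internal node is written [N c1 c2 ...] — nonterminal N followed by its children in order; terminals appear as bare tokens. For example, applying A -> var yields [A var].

[E [T [T [F [P [A var]]]] <> [F [F [P [A var]]] * [P [A var]]]] % [E [T [F [P [A var]]]]]]

E
T % E
T <> F % E
F <> F % E
P <> F % E
A <> F % E
var <> F % E
var <> F * P % E
var <> P * P % E
var <> A * P % E
var <> var * P % E
var <> var * A % E
var <> var * var % E
var <> var * var % T
var <> var * var % F
var <> var * var % P
var <> var * var % A
var <> var * var % var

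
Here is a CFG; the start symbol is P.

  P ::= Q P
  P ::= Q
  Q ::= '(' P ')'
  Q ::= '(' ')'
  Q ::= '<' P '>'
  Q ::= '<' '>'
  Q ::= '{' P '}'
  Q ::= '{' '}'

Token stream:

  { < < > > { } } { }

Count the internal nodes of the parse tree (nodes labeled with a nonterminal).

[P [Q { [P [Q < [P [Q < >]] >] [P [Q { }]]] }] [P [Q { }]]]

10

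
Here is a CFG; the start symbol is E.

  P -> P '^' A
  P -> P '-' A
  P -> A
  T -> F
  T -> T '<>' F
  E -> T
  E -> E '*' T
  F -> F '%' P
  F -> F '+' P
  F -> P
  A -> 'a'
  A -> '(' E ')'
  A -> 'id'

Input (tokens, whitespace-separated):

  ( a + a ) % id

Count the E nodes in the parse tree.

2

[E [T [F [F [P [A ( [E [T [F [F [P [A a]]] + [P [A a]]]]] )]]] % [P [A id]]]]]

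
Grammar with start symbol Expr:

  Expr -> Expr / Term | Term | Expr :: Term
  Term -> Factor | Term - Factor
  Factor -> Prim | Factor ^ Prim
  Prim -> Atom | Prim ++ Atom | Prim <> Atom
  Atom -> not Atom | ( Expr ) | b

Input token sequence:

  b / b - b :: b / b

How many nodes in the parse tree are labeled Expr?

[Expr [Expr [Expr [Expr [Term [Factor [Prim [Atom b]]]]] / [Term [Term [Factor [Prim [Atom b]]]] - [Factor [Prim [Atom b]]]]] :: [Term [Factor [Prim [Atom b]]]]] / [Term [Factor [Prim [Atom b]]]]]

4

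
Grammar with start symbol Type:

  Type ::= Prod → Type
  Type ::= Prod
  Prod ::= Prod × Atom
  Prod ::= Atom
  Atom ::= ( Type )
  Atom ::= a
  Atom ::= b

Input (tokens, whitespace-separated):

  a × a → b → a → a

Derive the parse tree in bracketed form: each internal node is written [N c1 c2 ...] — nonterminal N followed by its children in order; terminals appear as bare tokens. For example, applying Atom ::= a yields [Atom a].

Type
Prod → Type
Prod × Atom → Type
Atom × Atom → Type
a × Atom → Type
a × a → Type
a × a → Prod → Type
a × a → Atom → Type
a × a → b → Type
a × a → b → Prod → Type
a × a → b → Atom → Type
a × a → b → a → Type
a × a → b → a → Prod
a × a → b → a → Atom
a × a → b → a → a

[Type [Prod [Prod [Atom a]] × [Atom a]] → [Type [Prod [Atom b]] → [Type [Prod [Atom a]] → [Type [Prod [Atom a]]]]]]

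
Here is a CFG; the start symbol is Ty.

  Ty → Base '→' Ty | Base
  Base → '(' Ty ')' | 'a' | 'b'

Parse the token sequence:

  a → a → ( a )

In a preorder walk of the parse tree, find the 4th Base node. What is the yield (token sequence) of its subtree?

[Ty [Base a] → [Ty [Base a] → [Ty [Base ( [Ty [Base a]] )]]]]

a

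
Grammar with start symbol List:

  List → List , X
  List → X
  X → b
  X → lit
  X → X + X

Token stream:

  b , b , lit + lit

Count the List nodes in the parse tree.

[List [List [List [X b]] , [X b]] , [X [X lit] + [X lit]]]

3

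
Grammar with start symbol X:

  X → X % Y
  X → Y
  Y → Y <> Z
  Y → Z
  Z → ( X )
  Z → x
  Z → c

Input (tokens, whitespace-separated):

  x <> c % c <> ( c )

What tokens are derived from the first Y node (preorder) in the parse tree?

x <> c

[X [X [Y [Y [Z x]] <> [Z c]]] % [Y [Y [Z c]] <> [Z ( [X [Y [Z c]]] )]]]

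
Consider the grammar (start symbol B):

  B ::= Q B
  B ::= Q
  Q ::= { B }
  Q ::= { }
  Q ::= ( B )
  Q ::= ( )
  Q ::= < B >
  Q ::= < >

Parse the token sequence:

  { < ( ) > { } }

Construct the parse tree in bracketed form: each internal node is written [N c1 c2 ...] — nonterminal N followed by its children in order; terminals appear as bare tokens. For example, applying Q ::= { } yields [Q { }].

[B [Q { [B [Q < [B [Q ( )]] >] [B [Q { }]]] }]]

B
Q
{ B }
{ Q B }
{ < B > B }
{ < Q > B }
{ < ( ) > B }
{ < ( ) > Q }
{ < ( ) > { } }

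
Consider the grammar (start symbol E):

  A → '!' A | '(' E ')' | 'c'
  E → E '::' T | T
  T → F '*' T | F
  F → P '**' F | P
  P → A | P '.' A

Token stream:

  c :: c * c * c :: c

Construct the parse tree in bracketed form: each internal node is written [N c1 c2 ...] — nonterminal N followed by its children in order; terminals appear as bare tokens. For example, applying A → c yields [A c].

E
E :: T
E :: T :: T
T :: T :: T
F :: T :: T
P :: T :: T
A :: T :: T
c :: T :: T
c :: F * T :: T
c :: P * T :: T
c :: A * T :: T
c :: c * T :: T
c :: c * F * T :: T
c :: c * P * T :: T
c :: c * A * T :: T
c :: c * c * T :: T
c :: c * c * F :: T
c :: c * c * P :: T
c :: c * c * A :: T
c :: c * c * c :: T
c :: c * c * c :: F
c :: c * c * c :: P
c :: c * c * c :: A
c :: c * c * c :: c

[E [E [E [T [F [P [A c]]]]] :: [T [F [P [A c]]] * [T [F [P [A c]]] * [T [F [P [A c]]]]]]] :: [T [F [P [A c]]]]]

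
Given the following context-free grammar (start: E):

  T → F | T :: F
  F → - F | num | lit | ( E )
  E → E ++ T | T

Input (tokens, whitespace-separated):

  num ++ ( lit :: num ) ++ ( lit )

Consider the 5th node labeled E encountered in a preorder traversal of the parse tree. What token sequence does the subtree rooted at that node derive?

[E [E [E [T [F num]]] ++ [T [F ( [E [T [T [F lit]] :: [F num]]] )]]] ++ [T [F ( [E [T [F lit]]] )]]]

lit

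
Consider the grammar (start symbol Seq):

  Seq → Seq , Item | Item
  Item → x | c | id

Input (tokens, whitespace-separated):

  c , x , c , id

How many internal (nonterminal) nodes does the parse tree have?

[Seq [Seq [Seq [Seq [Item c]] , [Item x]] , [Item c]] , [Item id]]

8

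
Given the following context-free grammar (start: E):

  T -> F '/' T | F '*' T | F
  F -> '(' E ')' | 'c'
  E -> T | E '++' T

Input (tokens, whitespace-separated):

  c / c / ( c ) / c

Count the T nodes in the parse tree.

[E [T [F c] / [T [F c] / [T [F ( [E [T [F c]]] )] / [T [F c]]]]]]

5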